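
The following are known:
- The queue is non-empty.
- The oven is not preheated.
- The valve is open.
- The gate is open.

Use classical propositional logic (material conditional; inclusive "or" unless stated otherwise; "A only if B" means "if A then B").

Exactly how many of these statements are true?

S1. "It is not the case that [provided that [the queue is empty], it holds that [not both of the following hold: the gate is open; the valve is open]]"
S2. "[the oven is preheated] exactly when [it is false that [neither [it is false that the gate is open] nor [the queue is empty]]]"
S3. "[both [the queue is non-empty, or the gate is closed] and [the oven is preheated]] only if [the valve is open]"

Let P = "the queue is empty" (F), S = "the gate is open" (T), R = "the valve is open" (T), Q = "the oven is preheated" (F).

S1: This is ¬(P → (S ↑ R)).

S ↑ R = T ↑ T = F
P → (S ↑ R) = F → F = T
¬(P → (S ↑ R)) = ¬T = F
Hence S1 is false.

S2: Parsed as Q ↔ ¬(¬S ↓ P)

¬S = ¬T = F
¬S ↓ P = F ↓ F = T
¬(¬S ↓ P) = ¬T = F
Q ↔ ¬(¬S ↓ P) = F ↔ F = T
Thus S2 is true.

S3: Formalization: ((¬P ∨ ¬S) ∧ Q) → R

¬P = ¬F = T
¬S = ¬T = F
¬P ∨ ¬S = T ∨ F = T
(¬P ∨ ¬S) ∧ Q = T ∧ F = F
((¬P ∨ ¬S) ∧ Q) → R = F → T = T
So S3 is true.

Count: 2.

2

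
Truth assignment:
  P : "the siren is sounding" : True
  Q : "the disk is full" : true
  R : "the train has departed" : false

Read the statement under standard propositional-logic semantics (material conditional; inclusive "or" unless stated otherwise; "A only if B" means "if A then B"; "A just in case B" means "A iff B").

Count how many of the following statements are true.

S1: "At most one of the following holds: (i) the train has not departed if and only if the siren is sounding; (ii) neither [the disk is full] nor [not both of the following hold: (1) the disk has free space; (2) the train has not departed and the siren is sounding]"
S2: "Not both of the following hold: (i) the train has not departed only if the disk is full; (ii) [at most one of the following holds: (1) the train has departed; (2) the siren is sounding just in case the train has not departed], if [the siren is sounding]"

S1: Parsed as (not R iff P) nand (Q nor (not Q nand (not R and P)))

not R = not False = True
not R iff P = True iff True = True
not Q = not True = False
not R = not False = True
not R and P = True and True = True
not Q nand (not R and P) = False nand True = True
Q nor (not Q nand (not R and P)) = True nor True = False
(not R iff P) nand (Q nor (not Q nand (not R and P))) = True nand False = True
So S1 is true.

S2: Formalization: (not R -> Q) nand (P -> (R nand (P iff not R)))

not R = not False = True
not R -> Q = True -> True = True
not R = not False = True
P iff not R = True iff True = True
R nand (P iff not R) = False nand True = True
P -> (R nand (P iff not R)) = True -> True = True
(not R -> Q) nand (P -> (R nand (P iff not R))) = True nand True = False
So S2 is false.

True statements: 1.

1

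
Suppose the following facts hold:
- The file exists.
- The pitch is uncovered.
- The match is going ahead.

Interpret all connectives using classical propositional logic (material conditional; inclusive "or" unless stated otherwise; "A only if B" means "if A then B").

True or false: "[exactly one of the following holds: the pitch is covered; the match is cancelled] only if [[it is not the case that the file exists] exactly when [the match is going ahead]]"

The statement is true.

Let Q = "the pitch is covered" (False), R = "the match is cancelled" (False), P = "the file exists" (True).
In symbols: (Q xor R) -> (not P iff not R)

Q xor R = False xor False = False
not P = not True = False
not R = not False = True
not P iff not R = False iff True = False
(Q xor R) -> (not P iff not R) = False -> False = True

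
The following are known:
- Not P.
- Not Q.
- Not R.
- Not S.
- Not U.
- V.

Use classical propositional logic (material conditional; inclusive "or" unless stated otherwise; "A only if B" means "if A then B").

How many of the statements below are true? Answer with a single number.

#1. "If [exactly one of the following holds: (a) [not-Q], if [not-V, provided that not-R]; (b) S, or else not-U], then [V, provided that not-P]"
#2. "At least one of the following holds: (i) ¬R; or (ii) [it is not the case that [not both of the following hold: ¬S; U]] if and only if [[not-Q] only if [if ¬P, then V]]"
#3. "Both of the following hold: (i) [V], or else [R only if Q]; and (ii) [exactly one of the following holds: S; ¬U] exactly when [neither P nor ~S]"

#1: Formalization: (((~R -> ~V) -> ~Q) xor (S | ~U)) -> (~P -> V)

~R = ~F = T
~V = ~T = F
~R -> ~V = T -> F = F
~Q = ~F = T
(~R -> ~V) -> ~Q = F -> T = T
~U = ~F = T
S | ~U = F | T = T
((~R -> ~V) -> ~Q) xor (S | ~U) = T xor T = F
~P = ~F = T
~P -> V = T -> T = T
(((~R -> ~V) -> ~Q) xor (S | ~U)) -> (~P -> V) = F -> T = T
Thus #1 is true.

#2: Parsed as ~R | (~(~S nand U) <-> (~Q -> (~P -> V)))

~R = ~F = T
~S = ~F = T
~S nand U = T nand F = T
~(~S nand U) = ~T = F
~Q = ~F = T
~P = ~F = T
~P -> V = T -> T = T
~Q -> (~P -> V) = T -> T = T
~(~S nand U) <-> (~Q -> (~P -> V)) = F <-> T = F
~R | (~(~S nand U) <-> (~Q -> (~P -> V))) = T | F = T
Hence #2 is true.

#3: Formalization: (V | (R -> Q)) & ((S xor ~U) <-> (P nor ~S))

R -> Q = F -> F = T
V | (R -> Q) = T | T = T
~U = ~F = T
S xor ~U = F xor T = T
~S = ~F = T
P nor ~S = F nor T = F
(S xor ~U) <-> (P nor ~S) = T <-> F = F
(V | (R -> Q)) & ((S xor ~U) <-> (P nor ~S)) = T & F = F
Thus #3 is false.

2 of the 3 statements are true.

2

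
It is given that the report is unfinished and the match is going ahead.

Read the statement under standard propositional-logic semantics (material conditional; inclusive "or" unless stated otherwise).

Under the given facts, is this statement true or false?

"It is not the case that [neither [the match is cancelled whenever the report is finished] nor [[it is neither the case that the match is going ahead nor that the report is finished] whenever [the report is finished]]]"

The statement is true.

Let P = "the report is finished" (F), V = "the match is cancelled" (F).
Formalization: ¬((P → V) ↓ (P → (¬V ↓ P)))

P → V = F → F = T
¬V = ¬F = T
¬V ↓ P = T ↓ F = F
P → (¬V ↓ P) = F → F = T
(P → V) ↓ (P → (¬V ↓ P)) = T ↓ T = F
¬((P → V) ↓ (P → (¬V ↓ P))) = ¬F = T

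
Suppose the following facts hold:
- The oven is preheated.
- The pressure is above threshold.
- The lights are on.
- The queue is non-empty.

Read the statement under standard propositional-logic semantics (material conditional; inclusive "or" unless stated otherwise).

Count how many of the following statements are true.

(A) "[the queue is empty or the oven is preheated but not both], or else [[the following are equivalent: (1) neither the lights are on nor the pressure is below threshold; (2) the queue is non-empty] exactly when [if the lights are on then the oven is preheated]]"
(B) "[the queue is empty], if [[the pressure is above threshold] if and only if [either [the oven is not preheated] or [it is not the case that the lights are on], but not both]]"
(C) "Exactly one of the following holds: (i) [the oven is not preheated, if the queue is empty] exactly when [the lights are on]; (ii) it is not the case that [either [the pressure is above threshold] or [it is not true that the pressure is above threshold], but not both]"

3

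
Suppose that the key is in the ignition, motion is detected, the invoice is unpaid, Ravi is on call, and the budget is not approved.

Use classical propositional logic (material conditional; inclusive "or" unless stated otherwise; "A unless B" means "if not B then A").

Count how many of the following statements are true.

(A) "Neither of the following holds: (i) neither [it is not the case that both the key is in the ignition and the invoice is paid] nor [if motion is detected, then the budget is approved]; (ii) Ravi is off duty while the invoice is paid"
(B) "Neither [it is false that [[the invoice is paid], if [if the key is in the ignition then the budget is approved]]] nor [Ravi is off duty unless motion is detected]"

1

Let P = "the key is in the ignition" (T), R = "the invoice is paid" (F), Q = "motion is detected" (T), U = "the budget is approved" (F), S = "Ravi is on call" (T).

(A): Formalization: ((P ↑ R) ↓ (Q → U)) ↓ (¬S ∧ R)

P ↑ R = T ↑ F = T
Q → U = T → F = F
(P ↑ R) ↓ (Q → U) = T ↓ F = F
¬S = ¬T = F
¬S ∧ R = F ∧ F = F
((P ↑ R) ↓ (Q → U)) ↓ (¬S ∧ R) = F ↓ F = T
Hence (A) is true.

(B): In symbols: ¬((P → U) → R) ↓ (¬S ∨ Q)

P → U = T → F = F
(P → U) → R = F → F = T
¬((P → U) → R) = ¬T = F
¬S = ¬T = F
¬S ∨ Q = F ∨ T = T
¬((P → U) → R) ↓ (¬S ∨ Q) = F ↓ T = F
So (B) is false.

True statements: 1 ((A)).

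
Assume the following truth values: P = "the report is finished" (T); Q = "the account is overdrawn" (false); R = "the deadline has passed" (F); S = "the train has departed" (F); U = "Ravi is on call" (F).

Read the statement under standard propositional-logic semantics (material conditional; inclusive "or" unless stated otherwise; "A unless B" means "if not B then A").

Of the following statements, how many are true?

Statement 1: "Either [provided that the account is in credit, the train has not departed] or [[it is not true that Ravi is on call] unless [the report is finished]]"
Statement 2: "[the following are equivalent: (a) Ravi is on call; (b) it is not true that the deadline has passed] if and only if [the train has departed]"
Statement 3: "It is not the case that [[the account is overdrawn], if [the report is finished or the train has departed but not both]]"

3

Statement 1: In symbols: (¬Q → ¬S) ∨ (¬U ∨ P)

¬Q = ¬F = T
¬S = ¬F = T
¬Q → ¬S = T → T = T
¬U = ¬F = T
¬U ∨ P = T ∨ T = T
(¬Q → ¬S) ∨ (¬U ∨ P) = T ∨ T = T
Hence Statement 1 is true.

Statement 2: Parsed as (U ↔ ¬R) ↔ S

¬R = ¬F = T
U ↔ ¬R = F ↔ T = F
(U ↔ ¬R) ↔ S = F ↔ F = T
So Statement 2 is true.

Statement 3: Parsed as ¬((P ⊕ S) → Q)

P ⊕ S = T ⊕ F = T
(P ⊕ S) → Q = T → F = F
¬((P ⊕ S) → Q) = ¬F = T
So Statement 3 is true.

3 of the 3 statements are true (Statement 1, Statement 2, Statement 3).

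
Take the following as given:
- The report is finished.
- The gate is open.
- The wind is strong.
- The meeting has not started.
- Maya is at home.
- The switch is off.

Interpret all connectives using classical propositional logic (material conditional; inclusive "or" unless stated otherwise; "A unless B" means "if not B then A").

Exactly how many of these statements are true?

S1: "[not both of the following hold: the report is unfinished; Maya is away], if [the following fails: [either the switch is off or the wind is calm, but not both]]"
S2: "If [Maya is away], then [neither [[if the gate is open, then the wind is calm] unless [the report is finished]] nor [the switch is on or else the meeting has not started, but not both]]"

Let Q = "the switch is on" (False), W = "the wind is strong" (True), V = "the report is finished" (True), S = "Maya is at home" (True), G = "the gate is open" (True), K = "the meeting has started" (False).

S1: This is not (not Q xor not W) -> (not V nand not S).

not Q = not False = True
not W = not True = False
not Q xor not W = True xor False = True
not (not Q xor not W) = not True = False
not V = not True = False
not S = not True = False
not V nand not S = False nand False = True
not (not Q xor not W) -> (not V nand not S) = False -> True = True
Thus S1 is true.

S2: Formalization: not S -> (((G -> not W) or V) nor (Q xor not K))

not S = not True = False
not W = not True = False
G -> not W = True -> False = False
(G -> not W) or V = False or True = True
not K = not False = True
Q xor not K = False xor True = True
((G -> not W) or V) nor (Q xor not K) = True nor True = False
not S -> (((G -> not W) or V) nor (Q xor not K)) = False -> False = True
So S2 is true.

Count: 2.

2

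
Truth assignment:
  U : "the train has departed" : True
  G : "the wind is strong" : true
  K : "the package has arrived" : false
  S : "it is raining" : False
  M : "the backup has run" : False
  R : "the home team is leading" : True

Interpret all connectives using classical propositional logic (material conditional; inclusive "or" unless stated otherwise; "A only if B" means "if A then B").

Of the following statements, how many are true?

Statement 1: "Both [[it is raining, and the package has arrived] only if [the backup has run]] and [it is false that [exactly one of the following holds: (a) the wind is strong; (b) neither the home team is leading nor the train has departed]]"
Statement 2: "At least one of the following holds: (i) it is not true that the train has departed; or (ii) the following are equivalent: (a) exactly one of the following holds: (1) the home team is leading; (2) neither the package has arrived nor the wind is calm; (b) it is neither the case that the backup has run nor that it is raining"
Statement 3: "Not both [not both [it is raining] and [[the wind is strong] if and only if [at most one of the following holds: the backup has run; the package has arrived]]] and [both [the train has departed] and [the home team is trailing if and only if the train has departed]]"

Statement 1: In symbols: ((S and K) -> M) and not (G xor (R nor U))

S and K = False and False = False
(S and K) -> M = False -> False = True
R nor U = True nor True = False
G xor (R nor U) = True xor False = True
not (G xor (R nor U)) = not True = False
((S and K) -> M) and not (G xor (R nor U)) = True and False = False
Hence Statement 1 is false.

Statement 2: This is not U or ((R xor (K nor not G)) iff (M nor S)).

not U = not True = False
not G = not True = False
K nor not G = False nor False = True
R xor (K nor not G) = True xor True = False
M nor S = False nor False = True
(R xor (K nor not G)) iff (M nor S) = False iff True = False
not U or ((R xor (K nor not G)) iff (M nor S)) = False or False = False
So Statement 2 is false.

Statement 3: In symbols: (S nand (G iff (M nand K))) nand (U and (not R iff U))

M nand K = False nand False = True
G iff (M nand K) = True iff True = True
S nand (G iff (M nand K)) = False nand True = True
not R = not True = False
not R iff U = False iff True = False
U and (not R iff U) = True and False = False
(S nand (G iff (M nand K))) nand (U and (not R iff U)) = True nand False = True
So Statement 3 is true.

Count: 1.

1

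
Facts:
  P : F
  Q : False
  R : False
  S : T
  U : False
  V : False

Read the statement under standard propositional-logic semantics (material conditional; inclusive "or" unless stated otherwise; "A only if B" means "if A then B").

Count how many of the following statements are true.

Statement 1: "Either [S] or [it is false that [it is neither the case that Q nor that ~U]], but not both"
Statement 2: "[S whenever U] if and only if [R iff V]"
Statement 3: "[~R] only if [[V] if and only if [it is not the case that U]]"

Statement 1: Formalization: S ⊕ ¬(Q ↓ ¬U)

¬U = ¬F = T
Q ↓ ¬U = F ↓ T = F
¬(Q ↓ ¬U) = ¬F = T
S ⊕ ¬(Q ↓ ¬U) = T ⊕ T = F
Thus Statement 1 is false.

Statement 2: Formalization: (U → S) ↔ (R ↔ V)

U → S = F → T = T
R ↔ V = F ↔ F = T
(U → S) ↔ (R ↔ V) = T ↔ T = T
Thus Statement 2 is true.

Statement 3: This is ¬R → (V ↔ ¬U).

¬R = ¬F = T
¬U = ¬F = T
V ↔ ¬U = F ↔ T = F
¬R → (V ↔ ¬U) = T → F = F
Hence Statement 3 is false.

1 of the 3 statements is true (Statement 2).

1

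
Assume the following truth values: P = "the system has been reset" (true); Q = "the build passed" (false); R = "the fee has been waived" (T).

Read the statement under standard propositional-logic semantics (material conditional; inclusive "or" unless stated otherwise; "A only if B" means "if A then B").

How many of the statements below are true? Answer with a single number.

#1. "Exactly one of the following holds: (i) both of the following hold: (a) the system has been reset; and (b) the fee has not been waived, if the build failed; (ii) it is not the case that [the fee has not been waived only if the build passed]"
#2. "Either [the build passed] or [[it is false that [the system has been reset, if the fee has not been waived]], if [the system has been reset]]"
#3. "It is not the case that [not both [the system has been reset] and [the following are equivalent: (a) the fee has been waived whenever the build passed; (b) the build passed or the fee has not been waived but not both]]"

#1: Formalization: (P and (not Q -> not R)) xor not (not R -> Q)

not Q = not False = True
not R = not True = False
not Q -> not R = True -> False = False
P and (not Q -> not R) = True and False = False
not R = not True = False
not R -> Q = False -> False = True
not (not R -> Q) = not True = False
(P and (not Q -> not R)) xor not (not R -> Q) = False xor False = False
Thus #1 is false.

#2: This is Q or (P -> not (not R -> P)).

not R = not True = False
not R -> P = False -> True = True
not (not R -> P) = not True = False
P -> not (not R -> P) = True -> False = False
Q or (P -> not (not R -> P)) = False or False = False
So #2 is false.

#3: In symbols: not (P nand ((Q -> R) iff (Q xor not R)))

Q -> R = False -> True = True
not R = not True = False
Q xor not R = False xor False = False
(Q -> R) iff (Q xor not R) = True iff False = False
P nand ((Q -> R) iff (Q xor not R)) = True nand False = True
not (P nand ((Q -> R) iff (Q xor not R))) = not True = False
So #3 is false.

0 of the 3 statements are true (none).

0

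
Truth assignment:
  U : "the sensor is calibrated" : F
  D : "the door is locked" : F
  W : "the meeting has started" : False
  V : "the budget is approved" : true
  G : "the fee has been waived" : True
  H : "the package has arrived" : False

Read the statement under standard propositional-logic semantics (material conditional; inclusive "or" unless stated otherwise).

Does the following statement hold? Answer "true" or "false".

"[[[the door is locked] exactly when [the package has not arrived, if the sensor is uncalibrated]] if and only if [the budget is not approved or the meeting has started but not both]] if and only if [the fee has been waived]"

Values: D=F, U=F, H=F, V=T, W=F, G=T.
Parsed as ((D ↔ (¬U → ¬H)) ↔ (¬V ⊕ W)) ↔ G

¬U = ¬F = T
¬H = ¬F = T
¬U → ¬H = T → T = T
D ↔ (¬U → ¬H) = F ↔ T = F
¬V = ¬T = F
¬V ⊕ W = F ⊕ F = F
(D ↔ (¬U → ¬H)) ↔ (¬V ⊕ W) = F ↔ F = T
((D ↔ (¬U → ¬H)) ↔ (¬V ⊕ W)) ↔ G = T ↔ T = T

True.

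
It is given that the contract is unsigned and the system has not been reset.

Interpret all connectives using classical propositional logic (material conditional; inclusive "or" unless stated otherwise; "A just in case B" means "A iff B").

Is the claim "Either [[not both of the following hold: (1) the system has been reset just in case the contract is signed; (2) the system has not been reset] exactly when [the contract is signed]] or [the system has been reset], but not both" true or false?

True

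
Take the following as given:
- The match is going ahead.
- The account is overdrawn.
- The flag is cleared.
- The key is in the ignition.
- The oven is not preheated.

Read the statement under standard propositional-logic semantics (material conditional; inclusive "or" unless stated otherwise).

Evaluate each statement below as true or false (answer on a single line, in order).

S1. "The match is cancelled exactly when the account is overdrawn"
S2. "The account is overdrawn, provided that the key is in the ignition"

S1 False / S2 True

Let H = "the match is cancelled" (False), G = "the account is overdrawn" (True), Q = "the key is in the ignition" (True).

S1: In symbols: H iff G

H iff G = False iff True = False
Hence S1 is false.

S2: In symbols: Q -> G

Q -> G = True -> True = True
Thus S2 is true.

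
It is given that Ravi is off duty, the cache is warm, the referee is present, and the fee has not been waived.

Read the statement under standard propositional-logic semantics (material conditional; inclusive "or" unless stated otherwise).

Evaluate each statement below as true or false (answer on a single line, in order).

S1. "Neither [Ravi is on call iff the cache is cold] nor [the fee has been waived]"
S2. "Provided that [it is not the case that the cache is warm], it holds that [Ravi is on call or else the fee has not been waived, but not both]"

Let P = "Ravi is on call" (F), Q = "the cache is warm" (T), S = "the fee has been waived" (F).

S1: Parsed as (P ↔ ¬Q) ↓ S

¬Q = ¬T = F
P ↔ ¬Q = F ↔ F = T
(P ↔ ¬Q) ↓ S = T ↓ F = F
So S1 is false.

S2: In symbols: ¬Q → (P ⊕ ¬S)

¬Q = ¬T = F
¬S = ¬F = T
P ⊕ ¬S = F ⊕ T = T
¬Q → (P ⊕ ¬S) = F → T = T
Thus S2 is true.

S1 false; S2 true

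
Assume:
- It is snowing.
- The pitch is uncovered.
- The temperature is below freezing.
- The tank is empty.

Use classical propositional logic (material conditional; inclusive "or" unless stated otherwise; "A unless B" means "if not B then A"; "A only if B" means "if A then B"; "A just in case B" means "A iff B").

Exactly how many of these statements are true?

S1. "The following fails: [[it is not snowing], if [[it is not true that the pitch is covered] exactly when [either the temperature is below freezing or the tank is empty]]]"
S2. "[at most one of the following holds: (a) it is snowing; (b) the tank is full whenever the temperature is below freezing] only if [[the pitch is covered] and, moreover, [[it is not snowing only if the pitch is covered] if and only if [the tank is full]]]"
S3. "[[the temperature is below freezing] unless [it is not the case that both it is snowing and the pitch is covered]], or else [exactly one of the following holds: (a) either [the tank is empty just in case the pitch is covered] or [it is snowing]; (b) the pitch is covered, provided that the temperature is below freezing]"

2

Let U = "the pitch is covered" (F), Q = "the temperature is below freezing" (T), K = "the tank is full" (F), G = "it is snowing" (T).

S1: In symbols: ¬((¬U ↔ (Q ∨ ¬K)) → ¬G)

¬U = ¬F = T
¬K = ¬F = T
Q ∨ ¬K = T ∨ T = T
¬U ↔ (Q ∨ ¬K) = T ↔ T = T
¬G = ¬T = F
(¬U ↔ (Q ∨ ¬K)) → ¬G = T → F = F
¬((¬U ↔ (Q ∨ ¬K)) → ¬G) = ¬F = T
Thus S1 is true.

S2: In symbols: (G ↑ (Q → K)) → (U ∧ ((¬G → U) ↔ K))

Q → K = T → F = F
G ↑ (Q → K) = T ↑ F = T
¬G = ¬T = F
¬G → U = F → F = T
(¬G → U) ↔ K = T ↔ F = F
U ∧ ((¬G → U) ↔ K) = F ∧ F = F
(G ↑ (Q → K)) → (U ∧ ((¬G → U) ↔ K)) = T → F = F
Thus S2 is false.

S3: In symbols: (Q ∨ (G ↑ U)) ∨ (((¬K ↔ U) ∨ G) ⊕ (Q → U))

G ↑ U = T ↑ F = T
Q ∨ (G ↑ U) = T ∨ T = T
¬K = ¬F = T
¬K ↔ U = T ↔ F = F
(¬K ↔ U) ∨ G = F ∨ T = T
Q → U = T → F = F
((¬K ↔ U) ∨ G) ⊕ (Q → U) = T ⊕ F = T
(Q ∨ (G ↑ U)) ∨ (((¬K ↔ U) ∨ G) ⊕ (Q → U)) = T ∨ T = T
Hence S3 is true.

Count: 2.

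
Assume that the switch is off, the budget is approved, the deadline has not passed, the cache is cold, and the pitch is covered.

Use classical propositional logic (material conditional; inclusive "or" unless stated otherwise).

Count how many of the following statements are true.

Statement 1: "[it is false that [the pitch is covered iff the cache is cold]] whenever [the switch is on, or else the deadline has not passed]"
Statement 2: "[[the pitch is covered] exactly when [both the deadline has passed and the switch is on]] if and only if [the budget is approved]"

Let P = "the switch is on" (F), R = "the deadline has passed" (F), U = "the pitch is covered" (T), S = "the cache is warm" (F), Q = "the budget is approved" (T).

Statement 1: This is (P | ~R) -> ~(U <-> ~S).

~R = ~F = T
P | ~R = F | T = T
~S = ~F = T
U <-> ~S = T <-> T = T
~(U <-> ~S) = ~T = F
(P | ~R) -> ~(U <-> ~S) = T -> F = F
Thus Statement 1 is false.

Statement 2: This is (U <-> (R & P)) <-> Q.

R & P = F & F = F
U <-> (R & P) = T <-> F = F
(U <-> (R & P)) <-> Q = F <-> T = F
So Statement 2 is false.

Count: 0.

0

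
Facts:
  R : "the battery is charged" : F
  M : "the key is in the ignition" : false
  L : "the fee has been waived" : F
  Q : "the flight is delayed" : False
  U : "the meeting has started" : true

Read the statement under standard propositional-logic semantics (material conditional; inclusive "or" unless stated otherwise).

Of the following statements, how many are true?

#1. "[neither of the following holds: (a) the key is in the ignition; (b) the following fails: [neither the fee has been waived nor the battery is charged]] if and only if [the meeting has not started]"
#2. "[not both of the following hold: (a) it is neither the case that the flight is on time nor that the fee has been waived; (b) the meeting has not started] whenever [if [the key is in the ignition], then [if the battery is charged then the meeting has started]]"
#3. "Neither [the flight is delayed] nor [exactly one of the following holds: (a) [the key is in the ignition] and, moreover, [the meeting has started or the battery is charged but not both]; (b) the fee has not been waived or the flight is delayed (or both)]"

1

#1: This is (M ↓ ¬(L ↓ R)) ↔ ¬U.

L ↓ R = F ↓ F = T
¬(L ↓ R) = ¬T = F
M ↓ ¬(L ↓ R) = F ↓ F = T
¬U = ¬T = F
(M ↓ ¬(L ↓ R)) ↔ ¬U = T ↔ F = F
So #1 is false.

#2: Formalization: (M → (R → U)) → ((¬Q ↓ L) ↑ ¬U)

R → U = F → T = T
M → (R → U) = F → T = T
¬Q = ¬F = T
¬Q ↓ L = T ↓ F = F
¬U = ¬T = F
(¬Q ↓ L) ↑ ¬U = F ↑ F = T
(M → (R → U)) → ((¬Q ↓ L) ↑ ¬U) = T → T = T
So #2 is true.

#3: This is Q ↓ ((M ∧ (U ⊕ R)) ⊕ (¬L ∨ Q)).

U ⊕ R = T ⊕ F = T
M ∧ (U ⊕ R) = F ∧ T = F
¬L = ¬F = T
¬L ∨ Q = T ∨ F = T
(M ∧ (U ⊕ R)) ⊕ (¬L ∨ Q) = F ⊕ T = T
Q ↓ ((M ∧ (U ⊕ R)) ⊕ (¬L ∨ Q)) = F ↓ T = F
Hence #3 is false.

Count: 1.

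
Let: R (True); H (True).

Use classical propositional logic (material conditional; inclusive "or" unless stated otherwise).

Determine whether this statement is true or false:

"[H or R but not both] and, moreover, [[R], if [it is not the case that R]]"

false

Formalization: (H xor R) & (~R -> R)

H xor R = T xor T = F
~R = ~T = F
~R -> R = F -> T = T
(H xor R) & (~R -> R) = F & T = F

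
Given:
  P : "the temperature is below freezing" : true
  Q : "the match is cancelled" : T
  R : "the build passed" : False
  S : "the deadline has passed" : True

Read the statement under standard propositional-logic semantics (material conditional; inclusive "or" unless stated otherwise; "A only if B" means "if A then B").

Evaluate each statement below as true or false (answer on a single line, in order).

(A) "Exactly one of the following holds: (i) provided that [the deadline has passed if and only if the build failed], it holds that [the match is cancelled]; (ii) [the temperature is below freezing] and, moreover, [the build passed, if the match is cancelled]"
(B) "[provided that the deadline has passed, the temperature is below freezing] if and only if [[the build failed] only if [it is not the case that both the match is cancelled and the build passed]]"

(A) True, (B) True

(A): Parsed as ((S <-> ~R) -> Q) xor (P & (Q -> R))

~R = ~F = T
S <-> ~R = T <-> T = T
(S <-> ~R) -> Q = T -> T = T
Q -> R = T -> F = F
P & (Q -> R) = T & F = F
((S <-> ~R) -> Q) xor (P & (Q -> R)) = T xor F = T
Hence (A) is true.

(B): Parsed as (S -> P) <-> (~R -> (Q nand R))

S -> P = T -> T = T
~R = ~F = T
Q nand R = T nand F = T
~R -> (Q nand R) = T -> T = T
(S -> P) <-> (~R -> (Q nand R)) = T <-> T = T
So (B) is true.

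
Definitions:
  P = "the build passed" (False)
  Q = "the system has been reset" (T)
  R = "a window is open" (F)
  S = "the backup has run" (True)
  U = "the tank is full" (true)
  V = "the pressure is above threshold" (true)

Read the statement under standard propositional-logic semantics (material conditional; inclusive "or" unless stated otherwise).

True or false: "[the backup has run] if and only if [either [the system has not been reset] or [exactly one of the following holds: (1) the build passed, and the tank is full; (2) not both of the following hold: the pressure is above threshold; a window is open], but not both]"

True.

Parsed as S <-> (~Q xor ((P & U) xor (V nand R)))

~Q = ~T = F
P & U = F & T = F
V nand R = T nand F = T
(P & U) xor (V nand R) = F xor T = T
~Q xor ((P & U) xor (V nand R)) = F xor T = T
S <-> (~Q xor ((P & U) xor (V nand R))) = T <-> T = T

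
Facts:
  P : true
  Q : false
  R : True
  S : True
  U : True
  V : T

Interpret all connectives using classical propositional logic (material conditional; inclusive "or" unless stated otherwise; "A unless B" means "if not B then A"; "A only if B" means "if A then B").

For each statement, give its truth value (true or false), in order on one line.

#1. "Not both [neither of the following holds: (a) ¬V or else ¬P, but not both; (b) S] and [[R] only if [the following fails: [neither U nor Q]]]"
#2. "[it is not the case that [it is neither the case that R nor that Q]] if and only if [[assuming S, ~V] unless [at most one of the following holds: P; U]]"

#1 T / #2 F

#1: In symbols: ((¬V ⊕ ¬P) ↓ S) ↑ (R → ¬(U ↓ Q))

¬V = ¬T = F
¬P = ¬T = F
¬V ⊕ ¬P = F ⊕ F = F
(¬V ⊕ ¬P) ↓ S = F ↓ T = F
U ↓ Q = T ↓ F = F
¬(U ↓ Q) = ¬F = T
R → ¬(U ↓ Q) = T → T = T
((¬V ⊕ ¬P) ↓ S) ↑ (R → ¬(U ↓ Q)) = F ↑ T = T
So #1 is true.

#2: This is ¬(R ↓ Q) ↔ ((S → ¬V) ∨ (P ↑ U)).

R ↓ Q = T ↓ F = F
¬(R ↓ Q) = ¬F = T
¬V = ¬T = F
S → ¬V = T → F = F
P ↑ U = T ↑ T = F
(S → ¬V) ∨ (P ↑ U) = F ∨ F = F
¬(R ↓ Q) ↔ ((S → ¬V) ∨ (P ↑ U)) = T ↔ F = F
So #2 is false.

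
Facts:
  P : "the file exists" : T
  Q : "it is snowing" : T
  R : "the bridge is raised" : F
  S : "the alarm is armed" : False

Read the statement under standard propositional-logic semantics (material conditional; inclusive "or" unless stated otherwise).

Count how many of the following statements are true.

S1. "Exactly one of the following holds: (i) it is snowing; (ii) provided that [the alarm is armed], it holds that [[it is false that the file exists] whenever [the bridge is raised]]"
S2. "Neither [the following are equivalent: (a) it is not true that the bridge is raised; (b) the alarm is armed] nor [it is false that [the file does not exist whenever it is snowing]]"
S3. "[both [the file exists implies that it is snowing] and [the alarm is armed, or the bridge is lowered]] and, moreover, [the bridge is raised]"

S1: In symbols: Q xor (S -> (R -> not P))

not P = not True = False
R -> not P = False -> False = True
S -> (R -> not P) = False -> True = True
Q xor (S -> (R -> not P)) = True xor True = False
So S1 is false.

S2: Formalization: (not R iff S) nor not (Q -> not P)

not R = not False = True
not R iff S = True iff False = False
not P = not True = False
Q -> not P = True -> False = False
not (Q -> not P) = not False = True
(not R iff S) nor not (Q -> not P) = False nor True = False
So S2 is false.

S3: Formalization: ((P -> Q) and (S or not R)) and R

P -> Q = True -> True = True
not R = not False = True
S or not R = False or True = True
(P -> Q) and (S or not R) = True and True = True
((P -> Q) and (S or not R)) and R = True and False = False
So S3 is false.

True statements: 0 (none).

0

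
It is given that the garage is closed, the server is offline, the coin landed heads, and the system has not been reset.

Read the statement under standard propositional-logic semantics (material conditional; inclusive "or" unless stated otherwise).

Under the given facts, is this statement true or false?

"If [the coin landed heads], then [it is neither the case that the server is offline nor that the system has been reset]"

false

Let R = "the coin landed heads" (T), Q = "the server is online" (F), S = "the system has been reset" (F).
Formalization: R → (¬Q ↓ S)

¬Q = ¬F = T
¬Q ↓ S = T ↓ F = F
R → (¬Q ↓ S) = T → F = F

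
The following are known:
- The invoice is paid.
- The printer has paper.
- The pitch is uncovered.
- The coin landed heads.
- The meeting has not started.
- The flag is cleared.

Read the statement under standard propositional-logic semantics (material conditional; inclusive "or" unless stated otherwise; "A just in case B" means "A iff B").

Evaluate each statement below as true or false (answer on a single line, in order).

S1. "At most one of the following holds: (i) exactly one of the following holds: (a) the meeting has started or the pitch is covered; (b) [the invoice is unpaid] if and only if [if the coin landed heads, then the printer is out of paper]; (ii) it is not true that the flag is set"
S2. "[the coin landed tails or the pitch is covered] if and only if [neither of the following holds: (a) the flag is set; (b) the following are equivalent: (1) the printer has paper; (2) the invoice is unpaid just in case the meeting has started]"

S1 F, S2 T

Let Q = "the meeting has started" (F), V = "the pitch is covered" (F), D = "the invoice is paid" (T), P = "the coin landed heads" (T), U = "the printer has paper" (T), M = "the flag is set" (F).

S1: This is ((Q | V) xor (~D <-> (P -> ~U))) nand ~M.

Q | V = F | F = F
~D = ~T = F
~U = ~T = F
P -> ~U = T -> F = F
~D <-> (P -> ~U) = F <-> F = T
(Q | V) xor (~D <-> (P -> ~U)) = F xor T = T
~M = ~F = T
((Q | V) xor (~D <-> (P -> ~U))) nand ~M = T nand T = F
Hence S1 is false.

S2: Formalization: (~P | V) <-> (M nor (U <-> (~D <-> Q)))

~P = ~T = F
~P | V = F | F = F
~D = ~T = F
~D <-> Q = F <-> F = T
U <-> (~D <-> Q) = T <-> T = T
M nor (U <-> (~D <-> Q)) = F nor T = F
(~P | V) <-> (M nor (U <-> (~D <-> Q))) = F <-> F = T
So S2 is true.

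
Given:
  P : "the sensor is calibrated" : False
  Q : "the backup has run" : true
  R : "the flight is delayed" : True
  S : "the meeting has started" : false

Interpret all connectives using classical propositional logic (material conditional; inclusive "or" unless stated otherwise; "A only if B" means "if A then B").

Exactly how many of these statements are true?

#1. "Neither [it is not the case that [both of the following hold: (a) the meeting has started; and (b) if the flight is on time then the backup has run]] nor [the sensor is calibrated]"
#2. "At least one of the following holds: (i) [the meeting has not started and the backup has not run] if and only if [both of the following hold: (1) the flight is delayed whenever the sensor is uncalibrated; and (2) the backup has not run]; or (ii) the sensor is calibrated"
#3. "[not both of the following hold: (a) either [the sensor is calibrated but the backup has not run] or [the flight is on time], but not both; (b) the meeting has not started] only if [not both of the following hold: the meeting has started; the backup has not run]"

2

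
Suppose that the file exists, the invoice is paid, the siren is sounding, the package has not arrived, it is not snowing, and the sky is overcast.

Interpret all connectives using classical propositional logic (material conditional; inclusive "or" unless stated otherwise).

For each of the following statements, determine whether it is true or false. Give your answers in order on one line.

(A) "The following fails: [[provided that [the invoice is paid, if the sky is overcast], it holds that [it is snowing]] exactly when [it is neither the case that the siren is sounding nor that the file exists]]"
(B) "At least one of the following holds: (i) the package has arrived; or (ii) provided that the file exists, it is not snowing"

(A) False / (B) True

Let N = "the sky is overcast" (True), S = "the invoice is paid" (True), M = "it is snowing" (False), L = "the siren is sounding" (True), H = "the file exists" (True), W = "the package has arrived" (False).

(A): In symbols: not (((N -> S) -> M) iff (L nor H))

N -> S = True -> True = True
(N -> S) -> M = True -> False = False
L nor H = True nor True = False
((N -> S) -> M) iff (L nor H) = False iff False = True
not (((N -> S) -> M) iff (L nor H)) = not True = False
Hence (A) is false.

(B): In symbols: W or (H -> not M)

not M = not False = True
H -> not M = True -> True = True
W or (H -> not M) = False or True = True
Thus (B) is true.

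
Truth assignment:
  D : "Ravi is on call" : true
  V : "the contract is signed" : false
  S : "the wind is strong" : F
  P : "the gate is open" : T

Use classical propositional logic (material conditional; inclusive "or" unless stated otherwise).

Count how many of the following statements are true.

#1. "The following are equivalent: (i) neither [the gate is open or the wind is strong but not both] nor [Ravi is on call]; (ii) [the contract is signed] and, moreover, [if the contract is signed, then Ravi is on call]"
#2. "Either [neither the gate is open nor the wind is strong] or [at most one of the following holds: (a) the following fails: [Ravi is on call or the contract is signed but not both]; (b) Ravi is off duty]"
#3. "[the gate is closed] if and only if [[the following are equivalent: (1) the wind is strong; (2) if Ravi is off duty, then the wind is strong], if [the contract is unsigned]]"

#1: Parsed as ((P ⊕ S) ↓ D) ↔ (V ∧ (V → D))

P ⊕ S = T ⊕ F = T
(P ⊕ S) ↓ D = T ↓ T = F
V → D = F → T = T
V ∧ (V → D) = F ∧ T = F
((P ⊕ S) ↓ D) ↔ (V ∧ (V → D)) = F ↔ F = T
So #1 is true.

#2: Parsed as (P ↓ S) ∨ (¬(D ⊕ V) ↑ ¬D)

P ↓ S = T ↓ F = F
D ⊕ V = T ⊕ F = T
¬(D ⊕ V) = ¬T = F
¬D = ¬T = F
¬(D ⊕ V) ↑ ¬D = F ↑ F = T
(P ↓ S) ∨ (¬(D ⊕ V) ↑ ¬D) = F ∨ T = T
Hence #2 is true.

#3: Parsed as ¬P ↔ (¬V → (S ↔ (¬D → S)))

¬P = ¬T = F
¬V = ¬F = T
¬D = ¬T = F
¬D → S = F → F = T
S ↔ (¬D → S) = F ↔ T = F
¬V → (S ↔ (¬D → S)) = T → F = F
¬P ↔ (¬V → (S ↔ (¬D → S))) = F ↔ F = T
Hence #3 is true.

True statements: 3 (#1, #2, #3).

3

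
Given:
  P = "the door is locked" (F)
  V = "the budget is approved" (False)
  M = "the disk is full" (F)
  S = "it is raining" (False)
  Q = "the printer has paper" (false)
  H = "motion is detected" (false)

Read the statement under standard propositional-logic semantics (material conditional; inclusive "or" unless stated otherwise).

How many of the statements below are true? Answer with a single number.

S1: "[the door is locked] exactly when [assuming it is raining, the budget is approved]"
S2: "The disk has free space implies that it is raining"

S1: Parsed as P ↔ (S → V)

S → V = F → F = T
P ↔ (S → V) = F ↔ T = F
Thus S1 is false.

S2: In symbols: ¬M → S

¬M = ¬F = T
¬M → S = T → F = F
Thus S2 is false.

Count: 0.

0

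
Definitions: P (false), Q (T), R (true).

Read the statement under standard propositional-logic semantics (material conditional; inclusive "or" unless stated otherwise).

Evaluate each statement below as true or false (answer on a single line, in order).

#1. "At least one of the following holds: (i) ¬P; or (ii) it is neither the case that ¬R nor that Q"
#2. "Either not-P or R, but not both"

#1 T, #2 F

#1: Formalization: not P or (not R nor Q)

not P = not False = True
not R = not True = False
not R nor Q = False nor True = False
not P or (not R nor Q) = True or False = True
Thus #1 is true.

#2: Parsed as not P xor R

not P = not False = True
not P xor R = True xor True = False
Hence #2 is false.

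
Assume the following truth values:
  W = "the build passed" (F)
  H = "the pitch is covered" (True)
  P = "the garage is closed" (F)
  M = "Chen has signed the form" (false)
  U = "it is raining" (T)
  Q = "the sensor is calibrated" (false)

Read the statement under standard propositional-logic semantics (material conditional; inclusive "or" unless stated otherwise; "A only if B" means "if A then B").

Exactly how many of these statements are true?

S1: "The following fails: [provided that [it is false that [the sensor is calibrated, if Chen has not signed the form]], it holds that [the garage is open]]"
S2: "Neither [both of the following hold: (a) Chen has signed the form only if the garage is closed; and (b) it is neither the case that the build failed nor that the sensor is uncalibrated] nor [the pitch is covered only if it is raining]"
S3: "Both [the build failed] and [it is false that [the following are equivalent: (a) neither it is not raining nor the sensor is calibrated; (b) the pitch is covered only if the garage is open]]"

0

S1: Formalization: not (not (not M -> Q) -> not P)

not M = not False = True
not M -> Q = True -> False = False
not (not M -> Q) = not False = True
not P = not False = True
not (not M -> Q) -> not P = True -> True = True
not (not (not M -> Q) -> not P) = not True = False
So S1 is false.

S2: Formalization: ((M -> P) and (not W nor not Q)) nor (H -> U)

M -> P = False -> False = True
not W = not False = True
not Q = not False = True
not W nor not Q = True nor True = False
(M -> P) and (not W nor not Q) = True and False = False
H -> U = True -> True = True
((M -> P) and (not W nor not Q)) nor (H -> U) = False nor True = False
Thus S2 is false.

S3: In symbols: not W and not ((not U nor Q) iff (H -> not P))

not W = not False = True
not U = not True = False
not U nor Q = False nor False = True
not P = not False = True
H -> not P = True -> True = True
(not U nor Q) iff (H -> not P) = True iff True = True
not ((not U nor Q) iff (H -> not P)) = not True = False
not W and not ((not U nor Q) iff (H -> not P)) = True and False = False
So S3 is false.

Count: 0.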